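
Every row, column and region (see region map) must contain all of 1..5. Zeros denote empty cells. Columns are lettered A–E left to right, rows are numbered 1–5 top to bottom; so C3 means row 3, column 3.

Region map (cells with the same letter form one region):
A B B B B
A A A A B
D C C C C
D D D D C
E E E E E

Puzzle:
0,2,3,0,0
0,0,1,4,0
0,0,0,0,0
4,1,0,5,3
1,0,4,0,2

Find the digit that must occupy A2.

A1 = 5 (sole candidate).
D1 = 1 (sole candidate).
E1 = 4 (sole candidate).
B2 = 3 (sole candidate).
E2 = 5 (sole candidate).
D3 = 2 (sole candidate).
E3 = 1 (sole candidate).
C4 = 2 (sole candidate).
B5 = 5 (sole candidate).
D5 = 3 (sole candidate).
A2 = 2: row 2 has {1,3,4,5}; col 1 has {1,4,5}; region has {1,3,4,5} → only 2 remains.

2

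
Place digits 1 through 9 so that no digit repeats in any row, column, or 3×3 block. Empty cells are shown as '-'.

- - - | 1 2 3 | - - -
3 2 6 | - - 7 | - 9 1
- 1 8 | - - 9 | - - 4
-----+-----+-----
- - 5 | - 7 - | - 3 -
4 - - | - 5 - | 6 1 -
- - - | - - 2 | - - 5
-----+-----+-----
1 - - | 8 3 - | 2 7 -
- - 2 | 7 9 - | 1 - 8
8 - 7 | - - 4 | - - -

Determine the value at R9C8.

R3C5 = 6: row 3 has {1,4,8,9}; col 5 has {2,3,5,7,9}; box has {1,2,3,7,9} → only 6 remains.
R5C6 = 8: row 5 has {1,4,5,6}; col 6 has {2,3,4,7,9}; box has {2,5,7} → only 8 remains.
R9C5 = 1: row 9 has {4,7,8}; col 5 has {2,3,5,6,7,9}; box has {3,4,7,8,9} → only 1 remains.
R3C4 = 5: row 3 has {1,4,6,8,9}; col 4 has {1,7,8}; box has {1,2,3,6,7,9} → only 5 remains.
R3C8 = 2: row 3 has {1,4,5,6,8,9}; col 8 has {1,3,7,9}; box has {1,4,9} → only 2 remains.
R6C5 = 4: row 6 has {2,5}; col 5 has {1,2,3,5,6,7,9}; box has {2,5,7,8} → only 4 remains.
R6C8 = 8: row 6 has {2,4,5}; col 8 has {1,2,3,7,9}; box has {1,3,5,6} → only 8 remains.
R2C4 = 4: row 2 has {1,2,3,6,7,9}; col 4 has {1,5,7,8}; box has {1,2,3,5,6,7,9} → only 4 remains.
R2C5 = 8: row 2 has {1,2,3,4,6,7,9}; col 5 has {1,2,3,4,5,6,7,9}; box has {1,2,3,4,5,6,7,9} → only 8 remains.
R2C7 = 5: row 2 has {1,2,3,4,6,7,8,9}; col 7 has {1,2,6}; box has {1,2,4,9} → only 5 remains.
R3C1 = 7: row 3 has {1,2,4,5,6,8,9}; col 1 has {1,3,4,8}; box has {1,2,3,6,8} → only 7 remains.
R3C7 = 3: row 3 has {1,2,4,5,6,7,8,9}; col 7 has {1,2,5,6}; box has {1,2,4,5,9} → only 3 remains.
R9C7 = 9: row 9 has {1,4,7,8}; col 7 has {1,2,3,5,6}; box has {1,2,7,8} → only 9 remains.
R1C8 = 6: row 1 has {1,2,3}; col 8 has {1,2,3,7,8,9}; box has {1,2,3,4,5,9} → only 6 remains.
R1C9 = 7: row 1 has {1,2,3,6}; col 9 has {1,4,5,8}; box has {1,2,3,4,5,6,9} → only 7 remains.
R4C7 = 4: row 4 has {3,5,7}; col 7 has {1,2,3,5,6,9}; box has {1,3,5,6,8} → only 4 remains.
R6C7 = 7: row 6 has {2,4,5,8}; col 7 has {1,2,3,4,5,6,9}; box has {1,3,4,5,6,8} → only 7 remains.
R7C9 = 6: row 7 has {1,2,3,7,8}; col 9 has {1,4,5,7,8}; box has {1,2,7,8,9} → only 6 remains.
R9C8 = 5: row 9 has {1,4,7,8,9}; col 8 has {1,2,3,6,7,8,9}; box has {1,2,6,7,8,9} → only 5 remains.

5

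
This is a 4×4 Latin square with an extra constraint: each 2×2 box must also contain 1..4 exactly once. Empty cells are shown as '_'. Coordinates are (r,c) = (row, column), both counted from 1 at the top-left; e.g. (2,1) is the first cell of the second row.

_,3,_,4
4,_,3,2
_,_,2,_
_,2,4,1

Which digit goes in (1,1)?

2

(1,3) = 1: row 1 has {3,4}; col 3 has {2,3,4}; box has {2,3,4} → only 1 remains.
(2,2) = 1: row 2 has {2,3,4}; col 2 has {2,3}; box has {3,4} → only 1 remains.
(3,2) = 4: row 3 has {2}; col 2 has {1,2,3}; box has {2} → only 4 remains.
(3,4) = 3: row 3 has {2,4}; col 4 has {1,2,4}; box has {1,2,4} → only 3 remains.
(4,1) = 3: row 4 has {1,2,4}; col 1 has {4}; box has {2,4} → only 3 remains.
(1,1) = 2: row 1 has {1,3,4}; col 1 has {3,4}; box has {1,3,4} → only 2 remains.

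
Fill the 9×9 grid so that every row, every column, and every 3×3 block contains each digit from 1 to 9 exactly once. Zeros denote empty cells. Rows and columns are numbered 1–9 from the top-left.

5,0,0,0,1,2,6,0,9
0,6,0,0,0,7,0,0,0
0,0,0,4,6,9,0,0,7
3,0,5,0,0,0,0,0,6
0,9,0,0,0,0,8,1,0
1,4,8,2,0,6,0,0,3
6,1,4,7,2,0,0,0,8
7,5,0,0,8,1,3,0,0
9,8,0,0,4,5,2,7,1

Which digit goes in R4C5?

R5C1 = 2: row 5 has {1,8,9}; col 1 has {1,3,5,6,7,9}; box has {1,3,4,5,8,9} → only 2 remains.
R7C6 = 3: row 7 has {1,2,4,6,7,8}; col 6 has {1,2,5,6,7,9}; box has {1,2,4,5,7,8} → only 3 remains.
R8C3 = 2: row 8 has {1,3,5,7,8}; col 3 has {4,5,8}; box has {1,4,5,6,7,8,9} → only 2 remains.
R8C9 = 4: row 8 has {1,2,3,5,7,8}; col 9 has {1,3,6,7,8,9}; box has {1,2,3,7,8} → only 4 remains.
R9C3 = 3: row 9 has {1,2,4,5,7,8,9}; col 3 has {2,4,5,8}; box has {1,2,4,5,6,7,8,9} → only 3 remains.
R9C4 = 6: row 9 has {1,2,3,4,5,7,8,9}; col 4 has {2,4,7}; box has {1,2,3,4,5,7,8} → only 6 remains.
R1C3 = 7: row 1 has {1,2,5,6,9}; col 3 has {2,3,4,5,8}; box has {5,6} → only 7 remains.
R3C1 = 8: row 3 has {4,6,7,9}; col 1 has {1,2,3,5,6,7,9}; box has {5,6,7} → only 8 remains.
R3C3 = 1: row 3 has {4,6,7,8,9}; col 3 has {2,3,4,5,7,8}; box has {5,6,7,8} → only 1 remains.
R3C7 = 5: row 3 has {1,4,6,7,8,9}; col 7 has {2,3,6,8}; box has {6,7,9} → only 5 remains.
R4C2 = 7: row 4 has {3,5,6}; col 2 has {1,4,5,6,8,9}; box has {1,2,3,4,5,8,9} → only 7 remains.
R4C5 = 9: row 4 has {3,5,6,7}; col 5 has {1,2,4,6,8}; box has {2,6} → only 9 remains.

9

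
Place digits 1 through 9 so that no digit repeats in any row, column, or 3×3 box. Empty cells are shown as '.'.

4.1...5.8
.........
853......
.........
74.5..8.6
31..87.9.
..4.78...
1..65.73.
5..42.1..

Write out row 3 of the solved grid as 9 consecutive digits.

853794261

r6c4 = 2: row 6 has {1,3,7,8,9}; col 4 has {4,5,6}; box has {5,7,8} → only 2 remains.
r6c7 = 4: row 6 has {1,2,3,7,8,9}; col 7 has {1,5,7,8}; box has {6,8,9} → only 4 remains.
r6c9 = 5: row 6 has {1,2,3,4,7,8,9}; col 9 has {6,8}; box has {4,6,8,9} → only 5 remains.
r8c6 = 9: row 8 has {1,3,5,6,7}; col 6 has {7,8}; box has {2,4,5,6,7,8} → only 9 remains.
r9c6 = 3: row 9 has {1,2,4,5}; col 6 has {7,8,9}; box has {2,4,5,6,7,8,9} → only 3 remains.
r9c9 = 9: row 9 has {1,2,3,4,5}; col 9 has {5,6,8}; box has {1,3,7} → only 9 remains.
r5c6 = 1: row 5 has {4,5,6,7,8}; col 6 has {3,7,8,9}; box has {2,5,7,8} → only 1 remains.
r5c8 = 2: row 5 has {1,4,5,6,7,8}; col 8 has {3,9}; box has {4,5,6,8,9} → only 2 remains.
r6c3 = 6: row 6 has {1,2,3,4,5,7,8,9}; col 3 has {1,3,4}; box has {1,3,4,7} → only 6 remains.
r7c4 = 1: row 7 has {4,7,8}; col 4 has {2,4,5,6}; box has {2,3,4,5,6,7,8,9} → only 1 remains.
r7c9 = 2: row 7 has {1,4,7,8}; col 9 has {5,6,8,9}; box has {1,3,7,9} → only 2 remains.
r8c9 = 4: row 8 has {1,3,5,6,7,9}; col 9 has {2,5,6,8,9}; box has {1,2,3,7,9} → only 4 remains.
r4c7 = 3: row 4 has {}; col 7 has {1,4,5,7,8}; box has {2,4,5,6,8,9} → only 3 remains.
r5c3 = 9: row 5 has {1,2,4,5,6,7,8}; col 3 has {1,3,4,6}; box has {1,3,4,6,7} → only 9 remains.
r5c5 = 3: row 5 has {1,2,4,5,6,7,8,9}; col 5 has {2,5,7,8}; box has {1,2,5,7,8} → only 3 remains.
r7c7 = 6: row 7 has {1,2,4,7,8}; col 7 has {1,3,4,5,7,8}; box has {1,2,3,4,7,9} → only 6 remains.
r7c8 = 5: row 7 has {1,2,4,6,7,8}; col 8 has {2,3,9}; box has {1,2,3,4,6,7,9} → only 5 remains.
r9c8 = 8: row 9 has {1,2,3,4,5,9}; col 8 has {2,3,5,9}; box has {1,2,3,4,5,6,7,9} → only 8 remains.
r4c1 = 2: row 4 has {3}; col 1 has {1,3,4,5,7,8}; box has {1,3,4,6,7,9} → only 2 remains.
r4c2 = 8: row 4 has {2,3}; col 2 has {1,4,5}; box has {1,2,3,4,6,7,9} → only 8 remains.
r4c3 = 5: row 4 has {2,3,8}; col 3 has {1,3,4,6,9}; box has {1,2,3,4,6,7,8,9} → only 5 remains.
r4c4 = 9: row 4 has {2,3,5,8}; col 4 has {1,2,4,5,6}; box has {1,2,3,5,7,8} → only 9 remains.
r7c1 = 9: row 7 has {1,2,4,5,6,7,8}; col 1 has {1,2,3,4,5,7,8}; box has {1,4,5} → only 9 remains.
r7c2 = 3: row 7 has {1,2,4,5,6,7,8,9}; col 2 has {1,4,5,8}; box has {1,4,5,9} → only 3 remains.
r8c2 = 2: row 8 has {1,3,4,5,6,7,9}; col 2 has {1,3,4,5,8}; box has {1,3,4,5,9} → only 2 remains.
r8c3 = 8: row 8 has {1,2,3,4,5,6,7,9}; col 3 has {1,3,4,5,6,9}; box has {1,2,3,4,5,9} → only 8 remains.
r9c3 = 7: row 9 has {1,2,3,4,5,8,9}; col 3 has {1,3,4,5,6,8,9}; box has {1,2,3,4,5,8,9} → only 7 remains.
r2c1 = 6: row 2 has {}; col 1 has {1,2,3,4,5,7,8,9}; box has {1,3,4,5,8} → only 6 remains.
r2c3 = 2: row 2 has {6}; col 3 has {1,3,4,5,6,7,8,9}; box has {1,3,4,5,6,8} → only 2 remains.
r2c7 = 9: row 2 has {2,6}; col 7 has {1,3,4,5,6,7,8}; box has {5,8} → only 9 remains.
r3c4 = 7: row 3 has {3,5,8}; col 4 has {1,2,4,5,6,9}; box has {} → only 7 remains.
r3c7 = 2: row 3 has {3,5,7,8}; col 7 has {1,3,4,5,6,7,8,9}; box has {5,8,9} → only 2 remains.
r3c9 = 1: row 3 has {2,3,5,7,8}; col 9 has {2,4,5,6,8,9}; box has {2,5,8,9} → only 1 remains.
r4c9 = 7: row 4 has {2,3,5,8,9}; col 9 has {1,2,4,5,6,8,9}; box has {2,3,4,5,6,8,9} → only 7 remains.
r9c2 = 6: row 9 has {1,2,3,4,5,7,8,9}; col 2 has {1,2,3,4,5,8}; box has {1,2,3,4,5,7,8,9} → only 6 remains.
r1c4 = 3: row 1 has {1,4,5,8}; col 4 has {1,2,4,5,6,7,9}; box has {7} → only 3 remains.
r2c2 = 7: row 2 has {2,6,9}; col 2 has {1,2,3,4,5,6,8}; box has {1,2,3,4,5,6,8} → only 7 remains.
r2c4 = 8: row 2 has {2,6,7,9}; col 4 has {1,2,3,4,5,6,7,9}; box has {3,7} → only 8 remains.
r2c8 = 4: row 2 has {2,6,7,8,9}; col 8 has {2,3,5,8,9}; box has {1,2,5,8,9} → only 4 remains.
r2c9 = 3: row 2 has {2,4,6,7,8,9}; col 9 has {1,2,4,5,6,7,8,9}; box has {1,2,4,5,8,9} → only 3 remains.
r3c8 = 6: row 3 has {1,2,3,5,7,8}; col 8 has {2,3,4,5,8,9}; box has {1,2,3,4,5,8,9} → only 6 remains.
r4c8 = 1: row 4 has {2,3,5,7,8,9}; col 8 has {2,3,4,5,6,8,9}; box has {2,3,4,5,6,7,8,9} → only 1 remains.
r1c2 = 9: row 1 has {1,3,4,5,8}; col 2 has {1,2,3,4,5,6,7,8}; box has {1,2,3,4,5,6,7,8} → only 9 remains.
r1c5 = 6: row 1 has {1,3,4,5,8,9}; col 5 has {2,3,5,7,8}; box has {3,7,8} → only 6 remains.
r1c6 = 2: row 1 has {1,3,4,5,6,8,9}; col 6 has {1,3,7,8,9}; box has {3,6,7,8} → only 2 remains.
r1c8 = 7: row 1 has {1,2,3,4,5,6,8,9}; col 8 has {1,2,3,4,5,6,8,9}; box has {1,2,3,4,5,6,8,9} → only 7 remains.
r2c5 = 1: row 2 has {2,3,4,6,7,8,9}; col 5 has {2,3,5,6,7,8}; box has {2,3,6,7,8} → only 1 remains.
r2c6 = 5: row 2 has {1,2,3,4,6,7,8,9}; col 6 has {1,2,3,7,8,9}; box has {1,2,3,6,7,8} → only 5 remains.
r3c6 = 4: row 3 has {1,2,3,5,6,7,8}; col 6 has {1,2,3,5,7,8,9}; box has {1,2,3,5,6,7,8} → only 4 remains.
r4c5 = 4: row 4 has {1,2,3,5,7,8,9}; col 5 has {1,2,3,5,6,7,8}; box has {1,2,3,5,7,8,9} → only 4 remains.
r4c6 = 6: row 4 has {1,2,3,4,5,7,8,9}; col 6 has {1,2,3,4,5,7,8,9}; box has {1,2,3,4,5,7,8,9} → only 6 remains.
r3c5 = 9: row 3 has {1,2,3,4,5,6,7,8}; col 5 has {1,2,3,4,5,6,7,8}; box has {1,2,3,4,5,6,7,8} → only 9 remains.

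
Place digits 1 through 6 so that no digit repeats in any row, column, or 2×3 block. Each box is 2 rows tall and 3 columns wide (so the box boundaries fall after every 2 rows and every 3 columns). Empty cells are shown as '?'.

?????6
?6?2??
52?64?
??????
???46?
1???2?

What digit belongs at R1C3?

R4C6 = 2 (hidden single in row 4).
R5C6 = 1 (hidden single in row 5).
R3C6 = 3 (sole candidate).
R6C6 = 5 (sole candidate).
R2C6 = 4 (sole candidate).
R3C3 = 1 (sole candidate).
R6C4 = 3 (sole candidate).
R2C1 = 3 (sole candidate).
R2C3 = 5 (sole candidate).
R2C5 = 1 (sole candidate).
R4C5 = 5 (sole candidate).
R5C1 = 2 (sole candidate).
R5C3 = 3 (sole candidate).
R6C2 = 4 (sole candidate).
R6C3 = 6 (sole candidate).
R1C1 = 4 (sole candidate).
R1C2 = 1 (sole candidate).
R1C3 = 2: row 1 has {1,4,6}; col 3 has {1,3,5,6}; box has {1,3,4,5,6} → only 2 remains.

2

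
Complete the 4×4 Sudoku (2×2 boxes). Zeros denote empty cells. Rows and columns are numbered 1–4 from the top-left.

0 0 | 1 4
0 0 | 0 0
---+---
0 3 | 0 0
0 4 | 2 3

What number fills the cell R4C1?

1

R1C2 = 2 (sole candidate).
R2C2 = 1 (sole candidate).
R2C3 = 3 (sole candidate).
R2C4 = 2 (sole candidate).
R3C3 = 4 (sole candidate).
R3C4 = 1 (sole candidate).
R4C1 = 1: row 4 has {2,3,4}; col 1 has {}; box has {3,4} → only 1 remains.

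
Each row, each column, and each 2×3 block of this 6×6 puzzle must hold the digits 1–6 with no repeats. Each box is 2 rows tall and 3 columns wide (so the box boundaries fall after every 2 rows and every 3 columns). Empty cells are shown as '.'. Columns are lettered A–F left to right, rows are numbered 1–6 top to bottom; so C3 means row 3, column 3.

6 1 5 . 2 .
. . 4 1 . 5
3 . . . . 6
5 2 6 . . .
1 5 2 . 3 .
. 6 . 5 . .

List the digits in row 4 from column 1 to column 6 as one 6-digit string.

A2 = 2: row 2 has {1,4,5}; col 1 has {1,3,5,6}; box has {1,4,5,6} → only 2 remains.
B2 = 3: row 2 has {1,2,4,5}; col 2 has {1,2,5,6}; box has {1,2,4,5,6} → only 3 remains.
E2 = 6: row 2 has {1,2,3,4,5}; col 5 has {2,3}; box has {1,2,5} → only 6 remains.
B3 = 4: row 3 has {3,6}; col 2 has {1,2,3,5,6}; box has {2,3,5,6} → only 4 remains.
C3 = 1: row 3 has {3,4,6}; col 3 has {2,4,5,6}; box has {2,3,4,5,6} → only 1 remains.
D3 = 2: row 3 has {1,3,4,6}; col 4 has {1,5}; box has {6} → only 2 remains.
E3 = 5: row 3 has {1,2,3,4,6}; col 5 has {2,3,6}; box has {2,6} → only 5 remains.
F5 = 4: row 5 has {1,2,3,5}; col 6 has {5,6}; box has {3,5} → only 4 remains.
A6 = 4: row 6 has {5,6}; col 1 has {1,2,3,5,6}; box has {1,2,5,6} → only 4 remains.
C6 = 3: row 6 has {4,5,6}; col 3 has {1,2,4,5,6}; box has {1,2,4,5,6} → only 3 remains.
E6 = 1: row 6 has {3,4,5,6}; col 5 has {2,3,5,6}; box has {3,4,5} → only 1 remains.
F6 = 2: row 6 has {1,3,4,5,6}; col 6 has {4,5,6}; box has {1,3,4,5} → only 2 remains.
F1 = 3: row 1 has {1,2,5,6}; col 6 has {2,4,5,6}; box has {1,2,5,6} → only 3 remains.
E4 = 4: row 4 has {2,5,6}; col 5 has {1,2,3,5,6}; box has {2,5,6} → only 4 remains.
F4 = 1: row 4 has {2,4,5,6}; col 6 has {2,3,4,5,6}; box has {2,4,5,6} → only 1 remains.
D5 = 6: row 5 has {1,2,3,4,5}; col 4 has {1,2,5}; box has {1,2,3,4,5} → only 6 remains.
D1 = 4: row 1 has {1,2,3,5,6}; col 4 has {1,2,5,6}; box has {1,2,3,5,6} → only 4 remains.
D4 = 3: row 4 has {1,2,4,5,6}; col 4 has {1,2,4,5,6}; box has {1,2,4,5,6} → only 3 remains.

526341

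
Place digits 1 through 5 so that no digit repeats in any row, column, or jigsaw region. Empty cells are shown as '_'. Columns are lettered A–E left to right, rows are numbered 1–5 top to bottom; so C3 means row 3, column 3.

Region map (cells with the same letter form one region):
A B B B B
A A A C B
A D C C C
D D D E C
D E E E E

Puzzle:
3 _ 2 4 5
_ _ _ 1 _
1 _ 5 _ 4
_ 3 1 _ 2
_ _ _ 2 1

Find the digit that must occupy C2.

B1 = 1: row 1 has {2,3,4,5}; col 2 has {3}; region has {2,4,5} → only 1 remains.
C2 = 4: row 2 has {1}; col 3 has {1,2,5}; region has {1,3} → only 4 remains.

4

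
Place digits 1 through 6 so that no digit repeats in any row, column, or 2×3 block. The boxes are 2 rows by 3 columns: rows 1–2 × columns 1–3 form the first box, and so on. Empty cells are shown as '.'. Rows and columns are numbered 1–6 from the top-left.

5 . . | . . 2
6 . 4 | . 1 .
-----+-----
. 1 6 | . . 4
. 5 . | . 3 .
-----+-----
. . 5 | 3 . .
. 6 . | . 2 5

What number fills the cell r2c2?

r1c2 = 3 (sole candidate).
r1c3 = 1 (sole candidate).
r2c2 = 2: row 2 has {1,4,6}; col 2 has {1,3,5,6}; box has {1,3,4,5,6} → only 2 remains.

2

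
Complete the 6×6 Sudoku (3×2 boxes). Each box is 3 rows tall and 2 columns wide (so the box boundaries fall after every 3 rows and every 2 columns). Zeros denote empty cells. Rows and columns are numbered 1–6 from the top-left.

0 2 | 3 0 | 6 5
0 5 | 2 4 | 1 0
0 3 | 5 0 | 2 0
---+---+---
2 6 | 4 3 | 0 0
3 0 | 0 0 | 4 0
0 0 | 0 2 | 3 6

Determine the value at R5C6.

2

R1C4 = 1 (sole candidate).
R2C1 = 6 (sole candidate).
R2C6 = 3 (sole candidate).
R3C4 = 6 (sole candidate).
R3C6 = 4 (sole candidate).
R4C5 = 5 (sole candidate).
R4C6 = 1 (sole candidate).
R5C2 = 1 (sole candidate).
R5C3 = 6 (sole candidate).
R5C4 = 5 (sole candidate).
R5C6 = 2: row 5 has {1,3,4,5,6}; col 6 has {1,3,4,5,6}; box has {1,3,4,5,6} → only 2 remains.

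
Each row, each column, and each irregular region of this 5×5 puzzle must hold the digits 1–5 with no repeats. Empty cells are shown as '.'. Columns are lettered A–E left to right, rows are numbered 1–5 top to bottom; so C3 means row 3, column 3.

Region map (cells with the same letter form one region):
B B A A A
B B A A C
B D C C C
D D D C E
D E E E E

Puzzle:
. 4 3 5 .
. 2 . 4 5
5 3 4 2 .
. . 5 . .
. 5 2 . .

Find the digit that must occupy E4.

4

A1 = 1 (sole candidate).
E1 = 2 (sole candidate).
A2 = 3 (sole candidate).
C2 = 1 (sole candidate).
E3 = 1 (sole candidate).
B4 = 1 (sole candidate).
D4 = 3 (sole candidate).
E4 = 4: row 4 has {1,3,5}; col 5 has {1,2,5}; region has {2,5} → only 4 remains.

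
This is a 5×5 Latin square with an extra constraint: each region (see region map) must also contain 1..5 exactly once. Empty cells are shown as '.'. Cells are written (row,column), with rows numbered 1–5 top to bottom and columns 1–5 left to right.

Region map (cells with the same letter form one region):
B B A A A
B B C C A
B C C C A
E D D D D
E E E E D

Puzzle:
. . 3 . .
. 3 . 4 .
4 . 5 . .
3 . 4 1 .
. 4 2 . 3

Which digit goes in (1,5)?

4

(2,3) = 1: row 2 has {3,4}; col 3 has {2,3,4,5}; region has {4,5} → only 1 remains.
(3,2) = 2: row 3 has {4,5}; col 2 has {3,4}; region has {1,4,5} → only 2 remains.
(3,4) = 3: row 3 has {2,4,5}; col 4 has {1,4}; region has {1,2,4,5} → only 3 remains.
(3,5) = 1: row 3 has {2,3,4,5}; col 5 has {3}; region has {3} → only 1 remains.
(4,2) = 5: row 4 has {1,3,4}; col 2 has {2,3,4}; region has {1,3,4} → only 5 remains.
(4,5) = 2: row 4 has {1,3,4,5}; col 5 has {1,3}; region has {1,3,4,5} → only 2 remains.
(5,4) = 5: row 5 has {2,3,4}; col 4 has {1,3,4}; region has {2,3,4} → only 5 remains.
(1,2) = 1: row 1 has {3}; col 2 has {2,3,4,5}; region has {3,4} → only 1 remains.
(1,4) = 2: row 1 has {1,3}; col 4 has {1,3,4,5}; region has {1,3} → only 2 remains.
(2,5) = 5: row 2 has {1,3,4}; col 5 has {1,2,3}; region has {1,2,3} → only 5 remains.
(5,1) = 1: row 5 has {2,3,4,5}; col 1 has {3,4}; region has {2,3,4,5} → only 1 remains.
(1,1) = 5: row 1 has {1,2,3}; col 1 has {1,3,4}; region has {1,3,4} → only 5 remains.
(1,5) = 4: row 1 has {1,2,3,5}; col 5 has {1,2,3,5}; region has {1,2,3,5} → only 4 remains.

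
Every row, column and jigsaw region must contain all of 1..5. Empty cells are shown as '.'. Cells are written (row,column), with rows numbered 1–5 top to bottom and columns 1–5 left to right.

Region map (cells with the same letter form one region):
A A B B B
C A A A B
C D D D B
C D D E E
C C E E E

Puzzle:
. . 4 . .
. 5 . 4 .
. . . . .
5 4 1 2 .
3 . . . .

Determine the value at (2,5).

(4,5) = 3: row 4 has {1,2,4,5}; col 5 has {}; region has {2} → only 3 remains.
(5,3) = 5: row 5 has {3}; col 3 has {1,4}; region has {2,3} → only 5 remains.
(5,4) = 1: row 5 has {3,5}; col 4 has {2,4}; region has {2,3,5} → only 1 remains.
(5,5) = 4: row 5 has {1,3,5}; col 5 has {3}; region has {1,2,3,5} → only 4 remains.
(5,2) = 2: row 5 has {1,3,4,5}; col 2 has {4,5}; region has {3,5} → only 2 remains.
(2,1) = 1: row 2 has {4,5}; col 1 has {3,5}; region has {2,3,5} → only 1 remains.
(2,5) = 2: row 2 has {1,4,5}; col 5 has {3,4}; region has {4} → only 2 remains.

2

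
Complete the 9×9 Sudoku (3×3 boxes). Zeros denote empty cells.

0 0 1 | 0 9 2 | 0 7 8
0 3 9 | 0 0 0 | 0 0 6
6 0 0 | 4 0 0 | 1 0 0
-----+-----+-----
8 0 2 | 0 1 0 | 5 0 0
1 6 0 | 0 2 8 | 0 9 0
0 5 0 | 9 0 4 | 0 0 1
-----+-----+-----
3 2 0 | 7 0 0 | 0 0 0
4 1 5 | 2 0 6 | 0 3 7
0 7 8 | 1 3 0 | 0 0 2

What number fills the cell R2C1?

R1C1 = 5: row 1 has {1,2,7,8,9}; col 1 has {1,3,4,6,8}; box has {1,3,6,9} → only 5 remains.
R1C2 = 4: row 1 has {1,2,5,7,8,9}; col 2 has {1,2,3,5,6,7}; box has {1,3,5,6,9} → only 4 remains.
R1C7 = 3: row 1 has {1,2,4,5,7,8,9}; col 7 has {1,5}; box has {1,6,7,8} → only 3 remains.
R3C2 = 8: row 3 has {1,4,6}; col 2 has {1,2,3,4,5,6,7}; box has {1,3,4,5,6,9} → only 8 remains.
R3C3 = 7: row 3 has {1,4,6,8}; col 3 has {1,2,5,8,9}; box has {1,3,4,5,6,8,9} → only 7 remains.
R3C5 = 5: row 3 has {1,4,6,7,8}; col 5 has {1,2,3,9}; box has {2,4,9} → only 5 remains.
R3C6 = 3: row 3 has {1,4,5,6,7,8}; col 6 has {2,4,6,8}; box has {2,4,5,9} → only 3 remains.
R3C8 = 2: row 3 has {1,3,4,5,6,7,8}; col 8 has {3,7,9}; box has {1,3,6,7,8} → only 2 remains.
R3C9 = 9: row 3 has {1,2,3,4,5,6,7,8}; col 9 has {1,2,6,7,8}; box has {1,2,3,6,7,8} → only 9 remains.
R4C2 = 9: row 4 has {1,2,5,8}; col 2 has {1,2,3,4,5,6,7,8}; box has {1,2,5,6,8} → only 9 remains.
R4C6 = 7: row 4 has {1,2,5,8,9}; col 6 has {2,3,4,6,8}; box has {1,2,4,8,9} → only 7 remains.
R6C1 = 7: row 6 has {1,4,5,9}; col 1 has {1,3,4,5,6,8}; box has {1,2,5,6,8,9} → only 7 remains.
R6C3 = 3: row 6 has {1,4,5,7,9}; col 3 has {1,2,5,7,8,9}; box has {1,2,5,6,7,8,9} → only 3 remains.
R6C5 = 6: row 6 has {1,3,4,5,7,9}; col 5 has {1,2,3,5,9}; box has {1,2,4,7,8,9} → only 6 remains.
R6C8 = 8: row 6 has {1,3,4,5,6,7,9}; col 8 has {2,3,7,9}; box has {1,5,9} → only 8 remains.
R7C3 = 6: row 7 has {2,3,7}; col 3 has {1,2,3,5,7,8,9}; box has {1,2,3,4,5,7,8} → only 6 remains.
R8C5 = 8: row 8 has {1,2,3,4,5,6,7}; col 5 has {1,2,3,5,6,9}; box has {1,2,3,6,7} → only 8 remains.
R8C7 = 9: row 8 has {1,2,3,4,5,6,7,8}; col 7 has {1,3,5}; box has {2,3,7} → only 9 remains.
R9C1 = 9: row 9 has {1,2,3,7,8}; col 1 has {1,3,4,5,6,7,8}; box has {1,2,3,4,5,6,7,8} → only 9 remains.
R9C6 = 5: row 9 has {1,2,3,7,8,9}; col 6 has {2,3,4,6,7,8}; box has {1,2,3,6,7,8} → only 5 remains.
R1C4 = 6: row 1 has {1,2,3,4,5,7,8,9}; col 4 has {1,2,4,7,9}; box has {2,3,4,5,9} → only 6 remains.
R2C1 = 2: row 2 has {3,6,9}; col 1 has {1,3,4,5,6,7,8,9}; box has {1,3,4,5,6,7,8,9} → only 2 remains.

2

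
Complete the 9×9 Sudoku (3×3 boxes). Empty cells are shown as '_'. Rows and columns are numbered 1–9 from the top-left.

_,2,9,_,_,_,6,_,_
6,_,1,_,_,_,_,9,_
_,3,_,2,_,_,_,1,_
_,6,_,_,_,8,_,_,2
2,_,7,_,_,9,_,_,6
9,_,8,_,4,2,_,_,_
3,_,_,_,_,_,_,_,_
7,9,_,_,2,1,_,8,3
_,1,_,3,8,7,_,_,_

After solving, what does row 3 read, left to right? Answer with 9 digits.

435296718

row 6, column 2 = 5: row 6 has {2,4,8,9}; col 2 has {1,2,3,6,9}; box has {2,6,7,8,9} → only 5 remains.
row 5, column 2 = 4: row 5 has {2,6,7,9}; col 2 has {1,2,3,5,6,9}; box has {2,5,6,7,8,9} → only 4 remains.
row 7, column 2 = 8: row 7 has {3}; col 2 has {1,2,3,4,5,6,9}; box has {1,3,7,9} → only 8 remains.
row 2, column 2 = 7: row 2 has {1,6,9}; col 2 has {1,2,3,4,5,6,8,9}; box has {1,2,3,6,9} → only 7 remains.
row 4, column 1 = 1: row 4 has {2,6,8}; col 1 has {2,3,6,7,9}; box has {2,4,5,6,7,8,9} → only 1 remains.
row 4, column 3 = 3: row 4 has {1,2,6,8}; col 3 has {1,7,8,9}; box has {1,2,4,5,6,7,8,9} → only 3 remains.
row 2, column 7 = 2: in row 2, 2 can only go here (every other open cell in that row sees a 2).
row 3, column 5 = 9: in row 3, 9 can only go here (every other open cell in that row sees a 9).
row 3, column 6 = 6: in row 3, 6 can only go here (every other open cell in that row sees a 6).
row 4, column 7 = 9: in row 4, 9 can only go here (every other open cell in that row sees a 9).
row 4, column 8 = 4: in row 4, 4 can only go here (every other open cell in that row sees a 4).
row 5, column 7 = 8: in row 5, 8 can only go here (every other open cell in that row sees an 8).
row 6, column 4 = 6: in row 6, 6 can only go here (every other open cell in that row sees a 6).
row 8, column 3 = 6: in row 8, 6 can only go here (every other open cell in that row sees a 6).
row 9, column 8 = 6: in row 9, 6 can only go here (every other open cell in that row sees a 6).
row 9, column 9 = 9: in row 9, 9 can only go here (every other open cell in that row sees a 9).
row 7, column 5 = 6: in row 7, 6 can only go here (every other open cell in that row sees a 6).
row 7, column 4 = 9: in row 7, 9 can only go here (every other open cell in that row sees a 9).
row 9, column 3 = 2: in row 9, 2 can only go here (every other open cell in that row sees a 2).
row 7, column 8 = 2: in row 7, 2 can only go here (every other open cell in that row sees a 2).
row 6, column 7 = 3: in column 7, 3 can only go here (every other open cell in that column sees a 3).
row 5, column 8 = 5: row 5 has {2,4,6,7,8,9}; col 8 has {1,2,4,6,8,9}; box has {2,3,4,6,8,9} → only 5 remains.
row 6, column 8 = 7: row 6 has {2,3,4,5,6,8,9}; col 8 has {1,2,4,5,6,8,9}; box has {2,3,4,5,6,8,9} → only 7 remains.
row 6, column 9 = 1: row 6 has {2,3,4,5,6,7,8,9}; col 9 has {2,3,6,9}; box has {2,3,4,5,6,7,8,9} → only 1 remains.
row 1, column 8 = 3: row 1 has {2,6,9}; col 8 has {1,2,4,5,6,7,8,9}; box has {1,2,6,9} → only 3 remains.
row 5, column 4 = 1: row 5 has {2,4,5,6,7,8,9}; col 4 has {2,3,6,9}; box has {2,4,6,8,9} → only 1 remains.
row 5, column 5 = 3: row 5 has {1,2,4,5,6,7,8,9}; col 5 has {2,4,6,8,9}; box has {1,2,4,6,8,9} → only 3 remains.
row 2, column 5 = 5: row 2 has {1,2,6,7,9}; col 5 has {2,3,4,6,8,9}; box has {2,6,9} → only 5 remains.
row 4, column 5 = 7: row 4 has {1,2,3,4,6,8,9}; col 5 has {2,3,4,5,6,8,9}; box has {1,2,3,4,6,8,9} → only 7 remains.
row 1, column 5 = 1: row 1 has {2,3,6,9}; col 5 has {2,3,4,5,6,7,8,9}; box has {2,5,6,9} → only 1 remains.
row 1, column 6 = 4: row 1 has {1,2,3,6,9}; col 6 has {1,2,6,7,8,9}; box has {1,2,5,6,9} → only 4 remains.
row 2, column 4 = 8: row 2 has {1,2,5,6,7,9}; col 4 has {1,2,3,6,9}; box has {1,2,4,5,6,9} → only 8 remains.
row 2, column 6 = 3: row 2 has {1,2,5,6,7,8,9}; col 6 has {1,2,4,6,7,8,9}; box has {1,2,4,5,6,8,9} → only 3 remains.
row 2, column 9 = 4: row 2 has {1,2,3,5,6,7,8,9}; col 9 has {1,2,3,6,9}; box has {1,2,3,6,9} → only 4 remains.
row 4, column 4 = 5: row 4 has {1,2,3,4,6,7,8,9}; col 4 has {1,2,3,6,8,9}; box has {1,2,3,4,6,7,8,9} → only 5 remains.
row 7, column 6 = 5: row 7 has {2,3,6,8,9}; col 6 has {1,2,3,4,6,7,8,9}; box has {1,2,3,6,7,8,9} → only 5 remains.
row 7, column 9 = 7: row 7 has {2,3,5,6,8,9}; col 9 has {1,2,3,4,6,9}; box has {2,3,6,8,9} → only 7 remains.
row 8, column 4 = 4: row 8 has {1,2,3,6,7,8,9}; col 4 has {1,2,3,5,6,8,9}; box has {1,2,3,5,6,7,8,9} → only 4 remains.
row 8, column 7 = 5: row 8 has {1,2,3,4,6,7,8,9}; col 7 has {2,3,6,8,9}; box has {2,3,6,7,8,9} → only 5 remains.
row 9, column 7 = 4: row 9 has {1,2,3,6,7,8,9}; col 7 has {2,3,5,6,8,9}; box has {2,3,5,6,7,8,9} → only 4 remains.
row 1, column 4 = 7: row 1 has {1,2,3,4,6,9}; col 4 has {1,2,3,4,5,6,8,9}; box has {1,2,3,4,5,6,8,9} → only 7 remains.
row 3, column 7 = 7: row 3 has {1,2,3,6,9}; col 7 has {2,3,4,5,6,8,9}; box has {1,2,3,4,6,9} → only 7 remains.
row 7, column 3 = 4: row 7 has {2,3,5,6,7,8,9}; col 3 has {1,2,3,6,7,8,9}; box has {1,2,3,6,7,8,9} → only 4 remains.
row 7, column 7 = 1: row 7 has {2,3,4,5,6,7,8,9}; col 7 has {2,3,4,5,6,7,8,9}; box has {2,3,4,5,6,7,8,9} → only 1 remains.
row 9, column 1 = 5: row 9 has {1,2,3,4,6,7,8,9}; col 1 has {1,2,3,6,7,9}; box has {1,2,3,4,6,7,8,9} → only 5 remains.
row 1, column 1 = 8: row 1 has {1,2,3,4,6,7,9}; col 1 has {1,2,3,5,6,7,9}; box has {1,2,3,6,7,9} → only 8 remains.
row 1, column 9 = 5: row 1 has {1,2,3,4,6,7,8,9}; col 9 has {1,2,3,4,6,7,9}; box has {1,2,3,4,6,7,9} → only 5 remains.
row 3, column 1 = 4: row 3 has {1,2,3,6,7,9}; col 1 has {1,2,3,5,6,7,8,9}; box has {1,2,3,6,7,8,9} → only 4 remains.
row 3, column 3 = 5: row 3 has {1,2,3,4,6,7,9}; col 3 has {1,2,3,4,6,7,8,9}; box has {1,2,3,4,6,7,8,9} → only 5 remains.
row 3, column 9 = 8: row 3 has {1,2,3,4,5,6,7,9}; col 9 has {1,2,3,4,5,6,7,9}; box has {1,2,3,4,5,6,7,9} → only 8 remains.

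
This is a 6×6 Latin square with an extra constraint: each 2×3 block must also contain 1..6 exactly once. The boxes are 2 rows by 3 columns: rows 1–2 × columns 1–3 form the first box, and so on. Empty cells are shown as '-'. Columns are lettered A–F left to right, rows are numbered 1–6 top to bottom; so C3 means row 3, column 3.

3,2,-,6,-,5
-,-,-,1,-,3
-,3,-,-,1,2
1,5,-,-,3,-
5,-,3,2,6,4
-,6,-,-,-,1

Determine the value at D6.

3

E1 = 4: row 1 has {2,3,5,6}; col 5 has {1,3,6}; box has {1,3,5,6} → only 4 remains.
B2 = 4: row 2 has {1,3}; col 2 has {2,3,5,6}; box has {2,3} → only 4 remains.
E2 = 2: row 2 has {1,3,4}; col 5 has {1,3,4,6}; box has {1,3,4,5,6} → only 2 remains.
D4 = 4: row 4 has {1,3,5}; col 4 has {1,2,6}; box has {1,2,3} → only 4 remains.
F4 = 6: row 4 has {1,3,4,5}; col 6 has {1,2,3,4,5}; box has {1,2,3,4} → only 6 remains.
B5 = 1: row 5 has {2,3,4,5,6}; col 2 has {2,3,4,5,6}; box has {3,5,6} → only 1 remains.
E6 = 5: row 6 has {1,6}; col 5 has {1,2,3,4,6}; box has {1,2,4,6} → only 5 remains.
C1 = 1: row 1 has {2,3,4,5,6}; col 3 has {3}; box has {2,3,4} → only 1 remains.
A2 = 6: row 2 has {1,2,3,4}; col 1 has {1,3,5}; box has {1,2,3,4} → only 6 remains.
C2 = 5: row 2 has {1,2,3,4,6}; col 3 has {1,3}; box has {1,2,3,4,6} → only 5 remains.
A3 = 4: row 3 has {1,2,3}; col 1 has {1,3,5,6}; box has {1,3,5} → only 4 remains.
C3 = 6: row 3 has {1,2,3,4}; col 3 has {1,3,5}; box has {1,3,4,5} → only 6 remains.
D3 = 5: row 3 has {1,2,3,4,6}; col 4 has {1,2,4,6}; box has {1,2,3,4,6} → only 5 remains.
C4 = 2: row 4 has {1,3,4,5,6}; col 3 has {1,3,5,6}; box has {1,3,4,5,6} → only 2 remains.
A6 = 2: row 6 has {1,5,6}; col 1 has {1,3,4,5,6}; box has {1,3,5,6} → only 2 remains.
C6 = 4: row 6 has {1,2,5,6}; col 3 has {1,2,3,5,6}; box has {1,2,3,5,6} → only 4 remains.
D6 = 3: row 6 has {1,2,4,5,6}; col 4 has {1,2,4,5,6}; box has {1,2,4,5,6} → only 3 remains.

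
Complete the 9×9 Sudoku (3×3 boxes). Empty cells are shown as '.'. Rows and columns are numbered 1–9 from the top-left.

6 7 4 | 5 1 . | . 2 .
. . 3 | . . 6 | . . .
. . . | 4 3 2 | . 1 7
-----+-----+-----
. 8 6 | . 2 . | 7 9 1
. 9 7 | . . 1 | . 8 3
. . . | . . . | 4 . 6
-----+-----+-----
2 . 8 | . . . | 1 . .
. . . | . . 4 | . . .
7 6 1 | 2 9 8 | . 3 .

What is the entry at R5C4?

6

R1C6 = 9 (sole candidate).
R1C9 = 8 (sole candidate).
R3C2 = 5 (sole candidate).
R3C3 = 9 (sole candidate).
R3C7 = 6 (sole candidate).
R4C4 = 3 (sole candidate).
R4C6 = 5 (sole candidate).
R5C4 = 6: row 5 has {1,3,7,8,9}; col 4 has {2,3,4,5}; box has {1,2,3,5} → only 6 remains.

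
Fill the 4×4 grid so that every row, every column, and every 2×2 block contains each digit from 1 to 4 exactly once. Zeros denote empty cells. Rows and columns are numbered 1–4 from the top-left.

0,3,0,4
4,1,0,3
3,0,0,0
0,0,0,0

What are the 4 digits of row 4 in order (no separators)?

R1C1 = 2 (sole candidate).
R1C3 = 1 (sole candidate).
R2C3 = 2 (sole candidate).
R3C3 = 4 (sole candidate).
R4C1 = 1: row 4 has {}; col 1 has {2,3,4}; box has {3} → only 1 remains.
R4C3 = 3: row 4 has {1}; col 3 has {1,2,4}; box has {4} → only 3 remains.
R4C4 = 2: row 4 has {1,3}; col 4 has {3,4}; box has {3,4} → only 2 remains.
R3C2 = 2 (sole candidate).
R3C4 = 1 (sole candidate).
R4C2 = 4: row 4 has {1,2,3}; col 2 has {1,2,3}; box has {1,2,3} → only 4 remains.

1432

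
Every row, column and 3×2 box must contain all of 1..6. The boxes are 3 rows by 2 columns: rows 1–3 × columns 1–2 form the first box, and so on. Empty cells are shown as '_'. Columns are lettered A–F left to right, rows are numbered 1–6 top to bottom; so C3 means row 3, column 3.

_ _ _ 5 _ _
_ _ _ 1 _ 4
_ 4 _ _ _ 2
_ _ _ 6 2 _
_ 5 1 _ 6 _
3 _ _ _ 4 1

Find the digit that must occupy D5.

4

D3 = 3: row 3 has {2,4}; col 4 has {1,5,6}; box has {1,5} → only 3 remains.
B4 = 1: row 4 has {2,6}; col 2 has {4,5}; box has {3,5} → only 1 remains.
F5 = 3: row 5 has {1,5,6}; col 6 has {1,2,4}; box has {1,2,4,6} → only 3 remains.
D6 = 2: row 6 has {1,3,4}; col 4 has {1,3,5,6}; box has {1,6} → only 2 remains.
F1 = 6: row 1 has {5}; col 6 has {1,2,3,4}; box has {2,4} → only 6 remains.
C3 = 6: row 3 has {2,3,4}; col 3 has {1}; box has {1,3,5} → only 6 remains.
A4 = 4: row 4 has {1,2,6}; col 1 has {3}; box has {1,3,5} → only 4 remains.
F4 = 5: row 4 has {1,2,4,6}; col 6 has {1,2,3,4,6}; box has {1,2,3,4,6} → only 5 remains.
A5 = 2: row 5 has {1,3,5,6}; col 1 has {3,4}; box has {1,3,4,5} → only 2 remains.
D5 = 4: row 5 has {1,2,3,5,6}; col 4 has {1,2,3,5,6}; box has {1,2,6} → only 4 remains.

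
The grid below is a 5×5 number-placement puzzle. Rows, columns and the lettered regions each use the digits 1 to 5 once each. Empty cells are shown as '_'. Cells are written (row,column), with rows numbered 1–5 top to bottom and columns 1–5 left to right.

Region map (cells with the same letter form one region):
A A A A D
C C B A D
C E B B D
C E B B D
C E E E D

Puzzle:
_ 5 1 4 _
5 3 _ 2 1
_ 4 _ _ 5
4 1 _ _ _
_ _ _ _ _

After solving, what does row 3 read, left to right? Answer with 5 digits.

(1,1) = 3 (sole candidate).
(1,5) = 2 (sole candidate).
(2,3) = 4 (sole candidate).
(4,5) = 3 (sole candidate).
(5,2) = 2 (sole candidate).
(5,5) = 4 (sole candidate).
(4,4) = 5 (sole candidate).
(5,1) = 1 (sole candidate).
(5,4) = 3 (sole candidate).
(3,1) = 2: row 3 has {4,5}; col 1 has {1,3,4,5}; region has {1,3,4,5} → only 2 remains.
(3,3) = 3: row 3 has {2,4,5}; col 3 has {1,4}; region has {4,5} → only 3 remains.
(3,4) = 1: row 3 has {2,3,4,5}; col 4 has {2,3,4,5}; region has {3,4,5} → only 1 remains.

24315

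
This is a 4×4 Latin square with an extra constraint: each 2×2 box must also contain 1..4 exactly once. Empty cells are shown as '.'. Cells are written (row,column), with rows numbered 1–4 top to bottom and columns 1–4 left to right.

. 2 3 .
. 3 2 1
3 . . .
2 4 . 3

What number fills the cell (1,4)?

4

(1,4) = 4: row 1 has {2,3}; col 4 has {1,3}; box has {1,2,3} → only 4 remains.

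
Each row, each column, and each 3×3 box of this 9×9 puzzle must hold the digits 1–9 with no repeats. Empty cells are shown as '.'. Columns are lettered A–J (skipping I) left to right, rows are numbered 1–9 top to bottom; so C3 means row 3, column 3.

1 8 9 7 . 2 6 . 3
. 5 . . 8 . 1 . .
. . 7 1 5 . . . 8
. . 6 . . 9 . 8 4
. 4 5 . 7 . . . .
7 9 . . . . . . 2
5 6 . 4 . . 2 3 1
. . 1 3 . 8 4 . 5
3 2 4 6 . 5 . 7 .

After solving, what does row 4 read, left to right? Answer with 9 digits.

216539784

E1 = 4: row 1 has {1,2,3,6,7,8,9}; col 5 has {5,7,8}; box has {1,2,5,7,8} → only 4 remains.
H1 = 5: row 1 has {1,2,3,4,6,7,8,9}; col 8 has {3,7,8}; box has {1,3,6,8} → only 5 remains.
D2 = 9: row 2 has {1,5,8}; col 4 has {1,3,4,6,7}; box has {1,2,4,5,7,8} → only 9 remains.
J2 = 7: row 2 has {1,5,8,9}; col 9 has {1,2,3,4,5,8}; box has {1,3,5,6,8} → only 7 remains.
B3 = 3: row 3 has {1,5,7,8}; col 2 has {2,4,5,6,8,9}; box has {1,5,7,8,9} → only 3 remains.
F3 = 6: row 3 has {1,3,5,7,8}; col 6 has {2,5,8,9}; box has {1,2,4,5,7,8,9} → only 6 remains.
G3 = 9: row 3 has {1,3,5,6,7,8}; col 7 has {1,2,4,6}; box has {1,3,5,6,7,8} → only 9 remains.
A4 = 2: row 4 has {4,6,8,9}; col 1 has {1,3,5,7}; box has {4,5,6,7,9} → only 2 remains.
B4 = 1: row 4 has {2,4,6,8,9}; col 2 has {2,3,4,5,6,8,9}; box has {2,4,5,6,7,9} → only 1 remains.
D4 = 5: row 4 has {1,2,4,6,8,9}; col 4 has {1,3,4,6,7,9}; box has {7,9} → only 5 remains.
E4 = 3: row 4 has {1,2,4,5,6,8,9}; col 5 has {4,5,7,8}; box has {5,7,9} → only 3 remains.
G4 = 7: row 4 has {1,2,3,4,5,6,8,9}; col 7 has {1,2,4,6,9}; box has {2,4,8} → only 7 remains.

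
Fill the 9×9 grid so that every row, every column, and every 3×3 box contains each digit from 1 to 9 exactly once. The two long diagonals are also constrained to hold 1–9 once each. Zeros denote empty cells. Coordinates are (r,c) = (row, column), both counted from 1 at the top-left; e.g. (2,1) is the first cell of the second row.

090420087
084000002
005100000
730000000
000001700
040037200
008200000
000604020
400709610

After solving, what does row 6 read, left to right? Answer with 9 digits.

841537269

(4,4) = 9 (sole candidate).
(5,5) = 6 (sole candidate).
(6,4) = 5: row 6 has {2,3,4,7}; col 4 has {1,2,4,6,7,9}; box has {1,3,6,7,9}; anti-diagonal has {4,6,7,8} → only 5 remains.
(8,2) = 1 (sole candidate).
(9,9) = 3 (sole candidate).
(1,1) = 1 (sole candidate).
(2,4) = 3 (sole candidate).
(2,8) = 9 (sole candidate).
(3,7) = 3 (sole candidate).
(4,6) = 2 (sole candidate).
(5,4) = 8 (sole candidate).
(6,8) = 6: row 6 has {2,3,4,5,7}; col 8 has {1,2,8,9}; box has {2,7} → only 6 remains.
(7,7) = 4 (sole candidate).
(9,3) = 2 (sole candidate).
(1,7) = 5 (sole candidate).
(2,1) = 6 (sole candidate).
(2,6) = 5 (sole candidate).
(2,7) = 1 (sole candidate).
(3,1) = 2 (sole candidate).
(3,2) = 7 (sole candidate).
(3,8) = 4 (sole candidate).
(3,9) = 6 (sole candidate).
(4,5) = 4 (sole candidate).
(4,7) = 8 (sole candidate).
(4,8) = 5 (sole candidate).
(4,9) = 1 (sole candidate).
(5,3) = 9 (sole candidate).
(5,8) = 3 (sole candidate).
(5,9) = 4 (sole candidate).
(6,1) = 8: row 6 has {2,3,4,5,6,7}; col 1 has {1,2,4,6,7}; box has {3,4,7,9} → only 8 remains.
(6,3) = 1: row 6 has {2,3,4,5,6,7,8}; col 3 has {2,4,5,8,9}; box has {3,4,7,8,9} → only 1 remains.
(6,9) = 9: row 6 has {1,2,3,4,5,6,7,8}; col 9 has {1,2,3,4,6,7}; box has {1,2,3,4,5,6,7,8} → only 9 remains.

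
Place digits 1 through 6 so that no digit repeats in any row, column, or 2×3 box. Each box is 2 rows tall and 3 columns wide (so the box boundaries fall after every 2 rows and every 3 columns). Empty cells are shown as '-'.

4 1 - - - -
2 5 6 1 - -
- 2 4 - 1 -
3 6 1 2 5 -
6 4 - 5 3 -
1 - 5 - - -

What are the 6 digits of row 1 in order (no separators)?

row 1, column 3 = 3: row 1 has {1,4}; col 3 has {1,4,5,6}; box has {1,2,4,5,6} → only 3 remains.
row 1, column 4 = 6: row 1 has {1,3,4}; col 4 has {1,2,5}; box has {1} → only 6 remains.
row 1, column 5 = 2: row 1 has {1,3,4,6}; col 5 has {1,3,5}; box has {1,6} → only 2 remains.
row 1, column 6 = 5: row 1 has {1,2,3,4,6}; col 6 has {}; box has {1,2,6} → only 5 remains.

413625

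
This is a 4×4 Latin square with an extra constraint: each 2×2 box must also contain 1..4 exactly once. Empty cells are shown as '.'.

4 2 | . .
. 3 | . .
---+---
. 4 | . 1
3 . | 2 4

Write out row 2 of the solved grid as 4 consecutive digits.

1342

R1C4 = 3: row 1 has {2,4}; col 4 has {1,4}; box has {} → only 3 remains.
R2C1 = 1: row 2 has {3}; col 1 has {3,4}; box has {2,3,4} → only 1 remains.
R2C3 = 4: row 2 has {1,3}; col 3 has {2}; box has {3} → only 4 remains.
R2C4 = 2: row 2 has {1,3,4}; col 4 has {1,3,4}; box has {3,4} → only 2 remains.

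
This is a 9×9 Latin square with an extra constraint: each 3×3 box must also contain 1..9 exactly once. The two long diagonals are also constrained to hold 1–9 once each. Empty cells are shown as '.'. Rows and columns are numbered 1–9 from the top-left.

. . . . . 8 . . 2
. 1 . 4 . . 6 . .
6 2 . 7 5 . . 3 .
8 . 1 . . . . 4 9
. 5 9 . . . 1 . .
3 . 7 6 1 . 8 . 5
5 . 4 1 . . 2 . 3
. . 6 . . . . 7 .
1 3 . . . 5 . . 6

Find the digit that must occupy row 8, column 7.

5

row 3, column 3 = 8: row 3 has {2,3,5,6,7}; col 3 has {1,4,6,7,9}; box has {1,2,6}; main diagonal has {1,2,6,7} → only 8 remains.
row 3, column 7 = 9: row 3 has {2,3,5,6,7,8}; col 7 has {1,2,6,8}; box has {2,3,6}; anti-diagonal has {1,2,4,6} → only 9 remains.
row 4, column 2 = 6: row 4 has {1,4,8,9}; col 2 has {1,2,3,5}; box has {1,3,5,7,8,9} → only 6 remains.
row 5, column 5 = 3: row 5 has {1,5,9}; col 5 has {1,5}; box has {1,6}; main diagonal has {1,2,6,7,8}; anti-diagonal has {1,2,4,6,9} → only 3 remains.
row 5, column 9 = 7: row 5 has {1,3,5,9}; col 9 has {2,3,5,6,9}; box has {1,4,5,8,9} → only 7 remains.
row 6, column 2 = 4: row 6 has {1,3,5,6,7,8}; col 2 has {1,2,3,5,6}; box has {1,3,5,6,7,8,9} → only 4 remains.
row 6, column 6 = 9: row 6 has {1,3,4,5,6,7,8}; col 6 has {5,8}; box has {1,3,6}; main diagonal has {1,2,3,6,7,8} → only 9 remains.
row 6, column 8 = 2: row 6 has {1,3,4,5,6,7,8,9}; col 8 has {3,4,7}; box has {1,4,5,7,8,9} → only 2 remains.
row 8, column 2 = 8: row 8 has {6,7}; col 2 has {1,2,3,4,5,6}; box has {1,3,4,5,6}; anti-diagonal has {1,2,3,4,6,9} → only 8 remains.
row 9, column 3 = 2: row 9 has {1,3,5,6}; col 3 has {1,4,6,7,8,9}; box has {1,3,4,5,6,8} → only 2 remains.
row 9, column 7 = 4: row 9 has {1,2,3,5,6}; col 7 has {1,2,6,8,9}; box has {2,3,6,7} → only 4 remains.
row 1, column 1 = 4: row 1 has {2,8}; col 1 has {1,3,5,6,8}; box has {1,2,6,8}; main diagonal has {1,2,3,6,7,8,9} → only 4 remains.
row 2, column 8 = 5: row 2 has {1,4,6}; col 8 has {2,3,4,7}; box has {2,3,6,9}; anti-diagonal has {1,2,3,4,6,8,9} → only 5 remains.
row 2, column 9 = 8: row 2 has {1,4,5,6}; col 9 has {2,3,5,6,7,9}; box has {2,3,5,6,9} → only 8 remains.
row 3, column 6 = 1: row 3 has {2,3,5,6,7,8,9}; col 6 has {5,8,9}; box has {4,5,7,8} → only 1 remains.
row 3, column 9 = 4: row 3 has {1,2,3,5,6,7,8,9}; col 9 has {2,3,5,6,7,8,9}; box has {2,3,5,6,8,9} → only 4 remains.
row 4, column 4 = 5: row 4 has {1,4,6,8,9}; col 4 has {1,4,6,7}; box has {1,3,6,9}; main diagonal has {1,2,3,4,6,7,8,9} → only 5 remains.
row 4, column 6 = 7: row 4 has {1,4,5,6,8,9}; col 6 has {1,5,8,9}; box has {1,3,5,6,9}; anti-diagonal has {1,2,3,4,5,6,8,9} → only 7 remains.
row 4, column 7 = 3: row 4 has {1,4,5,6,7,8,9}; col 7 has {1,2,4,6,8,9}; box has {1,2,4,5,7,8,9} → only 3 remains.
row 5, column 1 = 2: row 5 has {1,3,5,7,9}; col 1 has {1,3,4,5,6,8}; box has {1,3,4,5,6,7,8,9} → only 2 remains.
row 5, column 4 = 8: row 5 has {1,2,3,5,7,9}; col 4 has {1,4,5,6,7}; box has {1,3,5,6,7,9} → only 8 remains.
row 5, column 6 = 4: row 5 has {1,2,3,5,7,8,9}; col 6 has {1,5,7,8,9}; box has {1,3,5,6,7,8,9} → only 4 remains.
row 5, column 8 = 6: row 5 has {1,2,3,4,5,7,8,9}; col 8 has {2,3,4,5,7}; box has {1,2,3,4,5,7,8,9} → only 6 remains.
row 7, column 6 = 6: row 7 has {1,2,3,4,5}; col 6 has {1,4,5,7,8,9}; box has {1,5} → only 6 remains.
row 8, column 1 = 9: row 8 has {6,7,8}; col 1 has {1,2,3,4,5,6,8}; box has {1,2,3,4,5,6,8} → only 9 remains.
row 8, column 7 = 5: row 8 has {6,7,8,9}; col 7 has {1,2,3,4,6,8,9}; box has {2,3,4,6,7} → only 5 remains.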